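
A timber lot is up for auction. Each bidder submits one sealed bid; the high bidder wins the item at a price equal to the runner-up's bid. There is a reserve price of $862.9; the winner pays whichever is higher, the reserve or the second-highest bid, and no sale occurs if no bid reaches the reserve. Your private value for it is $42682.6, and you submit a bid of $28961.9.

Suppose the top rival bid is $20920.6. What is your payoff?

$21762

Your bid $28961.9 is the highest and exceeds the reserve.
Price = max(second-highest bid, reserve) = max($20920.6, $862.9) = $20920.6.
Payoff = $42682.6 − $20920.6 = $21762.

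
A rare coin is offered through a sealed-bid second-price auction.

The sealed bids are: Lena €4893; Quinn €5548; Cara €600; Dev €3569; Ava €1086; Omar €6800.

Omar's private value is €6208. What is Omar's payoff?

€660

Highest bid: Omar at €6800, so Omar wins.
Second-highest bid: Quinn at €5548 — that is the price the winner pays.
Omar's payoff = value − price = €6208 − €5548 = €660.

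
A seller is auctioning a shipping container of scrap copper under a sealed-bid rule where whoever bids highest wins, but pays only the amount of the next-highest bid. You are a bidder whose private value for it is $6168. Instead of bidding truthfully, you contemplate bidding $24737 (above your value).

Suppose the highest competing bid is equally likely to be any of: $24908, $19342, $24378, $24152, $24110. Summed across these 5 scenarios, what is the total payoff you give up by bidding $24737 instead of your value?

$67310

The deviation costs you only when the competing bid falls strictly between $6168 and $24737; elsewhere both bids give the same outcome.
$24908: outcomes coincide → loss $0.
$19342: truthful payoff $0, deviation payoff −$13174 → loss $13174.
$24378: truthful payoff $0, deviation payoff −$18210 → loss $18210.
$24152: truthful payoff $0, deviation payoff −$17984 → loss $17984.
$24110: truthful payoff $0, deviation payoff −$17942 → loss $17942.
Total loss = $13174 + $18210 + $17984 + $17942 = $67310.
In a second-price auction your bid sets only whether you win, not what you pay, so bidding your true value is weakly dominant.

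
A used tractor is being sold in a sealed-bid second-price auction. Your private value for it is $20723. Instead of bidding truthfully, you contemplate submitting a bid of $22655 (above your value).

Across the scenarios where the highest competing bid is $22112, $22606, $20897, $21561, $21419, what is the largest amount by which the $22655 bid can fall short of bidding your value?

$22112: truthful gives $0, deviation gives −$1389 → loss $1389.
$22606: truthful gives $0, deviation gives −$1883 → loss $1883.
$20897: truthful gives $0, deviation gives −$174 → loss $174.
$21561: truthful gives $0, deviation gives −$838 → loss $838.
$21419: truthful gives $0, deviation gives −$696 → loss $696.
Maximum loss: $1883.

$1883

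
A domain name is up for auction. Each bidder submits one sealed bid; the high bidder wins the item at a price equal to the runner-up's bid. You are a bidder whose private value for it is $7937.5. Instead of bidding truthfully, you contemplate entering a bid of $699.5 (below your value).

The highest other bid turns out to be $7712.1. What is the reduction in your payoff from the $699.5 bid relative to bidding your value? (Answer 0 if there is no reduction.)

$225.4

Bidding your value $7937.5: you win (since $7937.5 > $7712.1) and pay $7712.1. Payoff $225.4.
Bidding $699.5: you lose. Payoff $0.
The competing bid $7712.1 lies between your shaded bid and your value, so underbidding forfeits an item you could have won at a profitable price.
Loss from deviating = $225.4 − ($0) = $225.4.
In a second-price auction your bid sets only whether you win, not what you pay, so bidding your true value is weakly dominant.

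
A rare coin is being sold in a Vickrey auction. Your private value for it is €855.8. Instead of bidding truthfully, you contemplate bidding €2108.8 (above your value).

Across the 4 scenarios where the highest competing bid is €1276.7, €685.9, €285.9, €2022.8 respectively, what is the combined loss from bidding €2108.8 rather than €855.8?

€1587.9

The deviation costs you only when the competing bid falls strictly between €855.8 and €2108.8; elsewhere both bids give the same outcome.
€1276.7: truthful payoff €0, deviation payoff −€420.9 → loss €420.9.
€685.9: outcomes coincide → loss €0.
€285.9: outcomes coincide → loss €0.
€2022.8: truthful payoff €0, deviation payoff −€1167 → loss €1167.
Total loss = €420.9 + €1167 = €1587.9.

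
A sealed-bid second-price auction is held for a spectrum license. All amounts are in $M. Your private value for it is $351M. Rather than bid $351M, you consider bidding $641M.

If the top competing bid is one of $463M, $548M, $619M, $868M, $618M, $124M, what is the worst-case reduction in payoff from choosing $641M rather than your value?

$463M: truthful gives $0M, deviation gives −$112M → loss $112M.
$548M: truthful gives $0M, deviation gives −$197M → loss $197M.
$619M: truthful gives $0M, deviation gives −$268M → loss $268M.
$868M: same outcome either way → loss $0M.
$618M: truthful gives $0M, deviation gives −$267M → loss $267M.
$124M: same outcome either way → loss $0M.
Maximum loss: $268M.

$268M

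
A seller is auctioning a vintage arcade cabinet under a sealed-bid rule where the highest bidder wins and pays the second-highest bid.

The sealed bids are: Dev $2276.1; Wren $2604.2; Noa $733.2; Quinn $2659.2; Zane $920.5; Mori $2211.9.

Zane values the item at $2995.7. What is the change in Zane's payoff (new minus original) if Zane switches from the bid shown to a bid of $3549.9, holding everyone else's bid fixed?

The highest bid among the other bidders is $2659.2; Zane's bid doesn't change that.
Original bid $920.5: Zane is not highest (top rival bid is $2659.2); payoff $0.
Alternative bid $3549.9: Zane is highest, pays the top rival bid $2659.2; payoff $2995.7 − $2659.2 = $336.5.
Change in payoff = $336.5 − ($0) = $336.5.

$336.5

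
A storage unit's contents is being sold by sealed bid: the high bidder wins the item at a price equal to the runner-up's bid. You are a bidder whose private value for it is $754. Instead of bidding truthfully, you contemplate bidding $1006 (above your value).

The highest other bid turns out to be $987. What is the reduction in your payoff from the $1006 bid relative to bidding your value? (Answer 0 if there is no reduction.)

$233

Bidding your value $754: you lose (since $754 < $987). Payoff $0.
Bidding $1006: you win and pay $987. Payoff $754 − $987 = −$233.
The competing bid $987 lies between your value and your inflated bid, so overbidding wins an item priced above your value.
Loss from deviating = $0 − (−$233) = $233.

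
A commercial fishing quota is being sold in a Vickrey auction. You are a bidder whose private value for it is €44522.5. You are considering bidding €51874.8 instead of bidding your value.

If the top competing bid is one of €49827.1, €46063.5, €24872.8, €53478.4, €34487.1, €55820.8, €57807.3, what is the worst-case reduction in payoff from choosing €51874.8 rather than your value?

€5304.6

€49827.1: truthful gives €0, deviation gives −€5304.6 → loss €5304.6.
€46063.5: truthful gives €0, deviation gives −€1541 → loss €1541.
€24872.8: same outcome either way → loss €0.
€53478.4: same outcome either way → loss €0.
€34487.1: same outcome either way → loss €0.
€55820.8: same outcome either way → loss €0.
€57807.3: same outcome either way → loss €0.
Maximum loss: €5304.6.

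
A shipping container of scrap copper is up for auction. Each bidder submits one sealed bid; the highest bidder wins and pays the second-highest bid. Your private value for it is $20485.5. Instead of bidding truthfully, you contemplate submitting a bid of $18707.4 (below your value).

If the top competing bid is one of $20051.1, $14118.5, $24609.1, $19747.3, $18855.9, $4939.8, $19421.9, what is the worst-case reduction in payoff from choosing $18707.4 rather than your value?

$20051.1: truthful gives $434.4, deviation gives $0 → loss $434.4.
$14118.5: same outcome either way → loss $0.
$24609.1: same outcome either way → loss $0.
$19747.3: truthful gives $738.2, deviation gives $0 → loss $738.2.
$18855.9: truthful gives $1629.6, deviation gives $0 → loss $1629.6.
$4939.8: same outcome either way → loss $0.
$19421.9: truthful gives $1063.6, deviation gives $0 → loss $1063.6.
Maximum loss: $1629.6.

$1629.6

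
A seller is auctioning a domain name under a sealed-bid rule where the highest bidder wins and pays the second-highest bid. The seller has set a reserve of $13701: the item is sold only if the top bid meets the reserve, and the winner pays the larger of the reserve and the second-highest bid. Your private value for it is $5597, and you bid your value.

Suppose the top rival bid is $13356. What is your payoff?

Your bid $5597 is below the highest competing bid $13356, so you lose. Payoff $0.

$0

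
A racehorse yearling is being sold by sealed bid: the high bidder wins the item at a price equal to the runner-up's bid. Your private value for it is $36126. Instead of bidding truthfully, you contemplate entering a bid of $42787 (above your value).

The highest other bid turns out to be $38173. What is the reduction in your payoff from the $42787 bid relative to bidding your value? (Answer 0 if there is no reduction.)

Bidding your value $36126: you lose (since $36126 < $38173). Payoff $0.
Bidding $42787: you win and pay $38173. Payoff $36126 − $38173 = −$2047.
The competing bid $38173 lies between your value and your inflated bid, so overbidding wins an item priced above your value.
Loss from deviating = $0 − (−$2047) = $2047.

$2047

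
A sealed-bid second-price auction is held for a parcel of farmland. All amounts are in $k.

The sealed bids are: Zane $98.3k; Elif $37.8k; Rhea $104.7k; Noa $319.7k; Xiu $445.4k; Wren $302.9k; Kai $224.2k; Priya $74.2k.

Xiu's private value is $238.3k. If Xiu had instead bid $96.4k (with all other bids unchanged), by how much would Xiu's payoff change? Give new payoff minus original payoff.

The highest bid among the other bidders is $319.7k; Xiu's bid doesn't change that.
Original bid $445.4k: Xiu is highest, pays the top rival bid $319.7k; payoff $238.3k − $319.7k = −$81.4k.
Alternative bid $96.4k: Xiu is not highest (top rival bid is $319.7k); payoff $0k.
Change in payoff = $0k − (−$81.4k) = $81.4k.

$81.4k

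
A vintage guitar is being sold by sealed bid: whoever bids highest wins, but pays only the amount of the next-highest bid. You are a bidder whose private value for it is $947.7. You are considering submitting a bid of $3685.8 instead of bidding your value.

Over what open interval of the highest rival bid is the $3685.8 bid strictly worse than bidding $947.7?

($947.7, $3685.8)

If the competing bid is below $947.7, both bids win at the same price — no difference.
If it is above $3685.8, both bids lose — no difference.
If it lies strictly between $947.7 and $3685.8, bidding your value loses (payoff 0) while bidding $3685.8 wins at a price above your value (payoff negative).
So the deviation strictly hurts on the open interval ($947.7, $3685.8).
Truthful bidding weakly dominates here: raising your bid can only win items priced above your value, and lowering it can only forfeit items priced below.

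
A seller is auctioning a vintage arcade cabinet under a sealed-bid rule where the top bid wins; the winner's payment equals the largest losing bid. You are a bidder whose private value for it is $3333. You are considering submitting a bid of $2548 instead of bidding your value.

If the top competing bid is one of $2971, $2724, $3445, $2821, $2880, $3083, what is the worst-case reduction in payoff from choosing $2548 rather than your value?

$2971: truthful gives $362, deviation gives $0 → loss $362.
$2724: truthful gives $609, deviation gives $0 → loss $609.
$3445: same outcome either way → loss $0.
$2821: truthful gives $512, deviation gives $0 → loss $512.
$2880: truthful gives $453, deviation gives $0 → loss $453.
$3083: truthful gives $250, deviation gives $0 → loss $250.
Maximum loss: $609.

$609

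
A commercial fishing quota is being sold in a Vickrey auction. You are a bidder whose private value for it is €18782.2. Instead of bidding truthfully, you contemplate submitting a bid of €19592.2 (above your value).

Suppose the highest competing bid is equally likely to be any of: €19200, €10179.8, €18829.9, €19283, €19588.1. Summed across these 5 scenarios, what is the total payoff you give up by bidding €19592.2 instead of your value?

€1772.2

The deviation costs you only when the competing bid falls strictly between €18782.2 and €19592.2; elsewhere both bids give the same outcome.
€19200: truthful payoff €0, deviation payoff −€417.8 → loss €417.8.
€10179.8: outcomes coincide → loss €0.
€18829.9: truthful payoff €0, deviation payoff −€47.7 → loss €47.7.
€19283: truthful payoff €0, deviation payoff −€500.8 → loss €500.8.
€19588.1: truthful payoff €0, deviation payoff −€805.9 → loss €805.9.
Total loss = €417.8 + €47.7 + €500.8 + €805.9 = €1772.2.
Truthful bidding weakly dominates here: raising your bid can only win items priced above your value, and lowering it can only forfeit items priced below.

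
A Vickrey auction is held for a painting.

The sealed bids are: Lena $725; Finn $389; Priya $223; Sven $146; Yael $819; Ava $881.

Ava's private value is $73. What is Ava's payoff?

Highest bid: Ava at $881, so Ava wins.
Second-highest bid: Yael at $819 — that is the price the winner pays.
Ava's payoff = value − price = $73 − $819 = −$746.

−$746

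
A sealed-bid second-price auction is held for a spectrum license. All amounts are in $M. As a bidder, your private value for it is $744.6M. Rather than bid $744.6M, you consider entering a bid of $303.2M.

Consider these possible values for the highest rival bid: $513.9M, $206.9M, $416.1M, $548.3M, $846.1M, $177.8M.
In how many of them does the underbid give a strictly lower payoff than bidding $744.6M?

3

The deviation hurts exactly when the highest competing bid lies strictly between $303.2M and $744.6M — underbidding then forfeits a profitable win.
$513.9M: inside the interval → strictly worse (loss $230.7M).
$206.9M: below both → same outcome either way.
$416.1M: inside the interval → strictly worse (loss $328.5M).
$548.3M: inside the interval → strictly worse (loss $196.3M).
$846.1M: above both → same outcome either way.
$177.8M: below both → same outcome either way.
Count: 3.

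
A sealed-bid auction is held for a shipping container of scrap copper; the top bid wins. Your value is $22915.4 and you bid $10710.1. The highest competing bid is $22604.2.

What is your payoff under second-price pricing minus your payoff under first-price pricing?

Your bid $10710.1 is below $22604.2, so you lose under either rule.
Payoff is $0 in both cases; difference = $0.

$0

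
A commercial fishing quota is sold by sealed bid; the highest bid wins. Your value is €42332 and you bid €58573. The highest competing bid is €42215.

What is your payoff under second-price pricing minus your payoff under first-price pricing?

€16358

You have the highest bid, so you win under either rule.
Second-price: pay €42215 → payoff €117.
First-price: pay your own bid €58573 → payoff −€16241.
Difference = €117 − (−€16241) = €16358.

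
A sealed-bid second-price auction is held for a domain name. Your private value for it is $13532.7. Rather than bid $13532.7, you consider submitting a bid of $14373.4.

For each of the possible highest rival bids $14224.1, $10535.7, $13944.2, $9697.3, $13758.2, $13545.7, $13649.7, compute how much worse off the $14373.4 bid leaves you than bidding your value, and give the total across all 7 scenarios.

The deviation costs you only when the competing bid falls strictly between $13532.7 and $14373.4; elsewhere both bids give the same outcome.
$14224.1: truthful payoff $0, deviation payoff −$691.4 → loss $691.4.
$10535.7: outcomes coincide → loss $0.
$13944.2: truthful payoff $0, deviation payoff −$411.5 → loss $411.5.
$9697.3: outcomes coincide → loss $0.
$13758.2: truthful payoff $0, deviation payoff −$225.5 → loss $225.5.
$13545.7: truthful payoff $0, deviation payoff −$13 → loss $13.
$13649.7: truthful payoff $0, deviation payoff −$117 → loss $117.
Total loss = $691.4 + $411.5 + $225.5 + $13 + $117 = $1458.4.

$1458.4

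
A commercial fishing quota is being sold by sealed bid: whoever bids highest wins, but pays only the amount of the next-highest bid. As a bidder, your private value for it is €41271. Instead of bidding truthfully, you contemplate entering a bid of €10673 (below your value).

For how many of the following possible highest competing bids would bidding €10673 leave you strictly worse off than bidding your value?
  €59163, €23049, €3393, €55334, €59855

1

The deviation hurts exactly when the highest competing bid lies strictly between €10673 and €41271 — underbidding then forfeits a profitable win.
€59163: above both → same outcome either way.
€23049: inside the interval → strictly worse (loss €18222).
€3393: below both → same outcome either way.
€55334: above both → same outcome either way.
€59855: above both → same outcome either way.
Count: 1.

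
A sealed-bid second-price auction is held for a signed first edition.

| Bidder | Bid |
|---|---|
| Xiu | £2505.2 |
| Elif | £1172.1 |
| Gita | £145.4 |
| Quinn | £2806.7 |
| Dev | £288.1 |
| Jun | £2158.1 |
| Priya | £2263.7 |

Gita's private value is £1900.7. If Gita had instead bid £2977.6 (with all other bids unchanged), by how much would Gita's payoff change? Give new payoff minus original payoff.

−£906

The highest bid among the other bidders is £2806.7; Gita's bid doesn't change that.
Original bid £145.4: Gita is not highest (top rival bid is £2806.7); payoff £0.
Alternative bid £2977.6: Gita is highest, pays the top rival bid £2806.7; payoff £1900.7 − £2806.7 = −£906.
Change in payoff = −£906 − (£0) = −£906.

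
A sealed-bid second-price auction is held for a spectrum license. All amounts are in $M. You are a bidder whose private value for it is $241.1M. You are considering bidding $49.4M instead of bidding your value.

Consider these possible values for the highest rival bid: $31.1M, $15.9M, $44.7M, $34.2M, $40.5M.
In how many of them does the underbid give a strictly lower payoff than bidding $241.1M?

The deviation hurts exactly when the highest competing bid lies strictly between $49.4M and $241.1M — underbidding then forfeits a profitable win.
$31.1M: below both → same outcome either way.
$15.9M: below both → same outcome either way.
$44.7M: below both → same outcome either way.
$34.2M: below both → same outcome either way.
$40.5M: below both → same outcome either way.
Count: 0.

0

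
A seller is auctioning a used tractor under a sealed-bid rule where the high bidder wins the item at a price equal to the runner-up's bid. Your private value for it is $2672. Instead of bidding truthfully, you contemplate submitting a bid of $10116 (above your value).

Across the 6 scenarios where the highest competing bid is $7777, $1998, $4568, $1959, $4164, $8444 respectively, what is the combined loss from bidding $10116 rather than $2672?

The deviation costs you only when the competing bid falls strictly between $2672 and $10116; elsewhere both bids give the same outcome.
$7777: truthful payoff $0, deviation payoff −$5105 → loss $5105.
$1998: outcomes coincide → loss $0.
$4568: truthful payoff $0, deviation payoff −$1896 → loss $1896.
$1959: outcomes coincide → loss $0.
$4164: truthful payoff $0, deviation payoff −$1492 → loss $1492.
$8444: truthful payoff $0, deviation payoff −$5772 → loss $5772.
Total loss = $5105 + $1896 + $1492 + $5772 = $14265.

$14265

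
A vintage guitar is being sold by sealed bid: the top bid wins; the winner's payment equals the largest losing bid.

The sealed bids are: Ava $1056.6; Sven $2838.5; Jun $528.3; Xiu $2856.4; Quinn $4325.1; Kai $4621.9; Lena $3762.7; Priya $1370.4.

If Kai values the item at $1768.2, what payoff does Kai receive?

−$2556.9

Highest bid: Kai at $4621.9, so Kai wins.
Second-highest bid: Quinn at $4325.1 — that is the price the winner pays.
Kai's payoff = value − price = $1768.2 − $4325.1 = −$2556.9.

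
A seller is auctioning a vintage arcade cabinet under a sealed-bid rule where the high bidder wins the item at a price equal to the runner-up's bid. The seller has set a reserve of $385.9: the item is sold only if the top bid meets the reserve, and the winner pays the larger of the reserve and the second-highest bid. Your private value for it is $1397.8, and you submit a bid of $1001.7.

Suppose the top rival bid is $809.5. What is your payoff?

Your bid $1001.7 is the highest and exceeds the reserve.
Price = max(second-highest bid, reserve) = max($809.5, $385.9) = $809.5.
Payoff = $1397.8 − $809.5 = $588.3.

$588.3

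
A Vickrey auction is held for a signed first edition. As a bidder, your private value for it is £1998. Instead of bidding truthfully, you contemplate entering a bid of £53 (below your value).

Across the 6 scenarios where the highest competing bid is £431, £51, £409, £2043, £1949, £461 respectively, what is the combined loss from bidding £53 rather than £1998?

The deviation costs you only when the competing bid falls strictly between £53 and £1998; elsewhere both bids give the same outcome.
£431: truthful payoff £1567, deviation payoff £0 → loss £1567.
£51: outcomes coincide → loss £0.
£409: truthful payoff £1589, deviation payoff £0 → loss £1589.
£2043: outcomes coincide → loss £0.
£1949: truthful payoff £49, deviation payoff £0 → loss £49.
£461: truthful payoff £1537, deviation payoff £0 → loss £1537.
Total loss = £1567 + £1589 + £49 + £1537 = £4742.

£4742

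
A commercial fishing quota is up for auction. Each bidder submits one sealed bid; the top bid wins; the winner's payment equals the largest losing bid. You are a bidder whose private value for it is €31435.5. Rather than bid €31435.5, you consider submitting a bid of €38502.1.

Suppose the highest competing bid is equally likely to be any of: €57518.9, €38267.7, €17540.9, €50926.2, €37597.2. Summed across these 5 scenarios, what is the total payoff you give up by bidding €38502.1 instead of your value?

The deviation costs you only when the competing bid falls strictly between €31435.5 and €38502.1; elsewhere both bids give the same outcome.
€57518.9: outcomes coincide → loss €0.
€38267.7: truthful payoff €0, deviation payoff −€6832.2 → loss €6832.2.
€17540.9: outcomes coincide → loss €0.
€50926.2: outcomes coincide → loss €0.
€37597.2: truthful payoff €0, deviation payoff −€6161.7 → loss €6161.7.
Total loss = €6832.2 + €6161.7 = €12993.9.
Because the price is fixed by the runner-up's bid, deviating from your value can only change a good outcome into a bad one — never the reverse.

€12993.9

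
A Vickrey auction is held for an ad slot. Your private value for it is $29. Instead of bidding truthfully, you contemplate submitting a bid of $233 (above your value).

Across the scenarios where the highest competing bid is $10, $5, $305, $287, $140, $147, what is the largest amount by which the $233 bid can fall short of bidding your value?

$10: same outcome either way → loss $0.
$5: same outcome either way → loss $0.
$305: same outcome either way → loss $0.
$287: same outcome either way → loss $0.
$140: truthful gives $0, deviation gives −$111 → loss $111.
$147: truthful gives $0, deviation gives −$118 → loss $118.
Maximum loss: $118.

$118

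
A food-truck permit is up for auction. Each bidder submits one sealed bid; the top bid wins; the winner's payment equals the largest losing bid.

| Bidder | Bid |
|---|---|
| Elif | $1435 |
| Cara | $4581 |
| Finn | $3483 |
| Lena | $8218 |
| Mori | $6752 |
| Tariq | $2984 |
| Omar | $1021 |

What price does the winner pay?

$6752

Highest bid: Lena at $8218, so Lena wins.
Second-highest bid: Mori at $6752 — that is the price the winner pays.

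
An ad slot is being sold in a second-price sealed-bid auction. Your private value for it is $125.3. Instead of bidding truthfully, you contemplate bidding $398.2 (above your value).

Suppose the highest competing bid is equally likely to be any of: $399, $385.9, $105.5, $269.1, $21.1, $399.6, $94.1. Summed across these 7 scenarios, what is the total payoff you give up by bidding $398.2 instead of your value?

$404.4

The deviation costs you only when the competing bid falls strictly between $125.3 and $398.2; elsewhere both bids give the same outcome.
$399: outcomes coincide → loss $0.
$385.9: truthful payoff $0, deviation payoff −$260.6 → loss $260.6.
$105.5: outcomes coincide → loss $0.
$269.1: truthful payoff $0, deviation payoff −$143.8 → loss $143.8.
$21.1: outcomes coincide → loss $0.
$399.6: outcomes coincide → loss $0.
$94.1: outcomes coincide → loss $0.
Total loss = $260.6 + $143.8 = $404.4.
In a second-price auction your bid sets only whether you win, not what you pay, so bidding your true value is weakly dominant.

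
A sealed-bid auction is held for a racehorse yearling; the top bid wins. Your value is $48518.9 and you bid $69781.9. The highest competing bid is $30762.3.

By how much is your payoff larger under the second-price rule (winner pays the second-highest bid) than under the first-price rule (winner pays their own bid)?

$39019.6

You have the highest bid, so you win under either rule.
Second-price: pay $30762.3 → payoff $17756.6.
First-price: pay your own bid $69781.9 → payoff −$21263.
Difference = $17756.6 − (−$21263) = $39019.6.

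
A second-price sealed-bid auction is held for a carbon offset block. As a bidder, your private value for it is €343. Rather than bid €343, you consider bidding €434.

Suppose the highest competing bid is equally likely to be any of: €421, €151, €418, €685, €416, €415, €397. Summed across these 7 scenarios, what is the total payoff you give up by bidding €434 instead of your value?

€352

The deviation costs you only when the competing bid falls strictly between €343 and €434; elsewhere both bids give the same outcome.
€421: truthful payoff €0, deviation payoff −€78 → loss €78.
€151: outcomes coincide → loss €0.
€418: truthful payoff €0, deviation payoff −€75 → loss €75.
€685: outcomes coincide → loss €0.
€416: truthful payoff €0, deviation payoff −€73 → loss €73.
€415: truthful payoff €0, deviation payoff −€72 → loss €72.
€397: truthful payoff €0, deviation payoff −€54 → loss €54.
Total loss = €78 + €75 + €73 + €72 + €54 = €352.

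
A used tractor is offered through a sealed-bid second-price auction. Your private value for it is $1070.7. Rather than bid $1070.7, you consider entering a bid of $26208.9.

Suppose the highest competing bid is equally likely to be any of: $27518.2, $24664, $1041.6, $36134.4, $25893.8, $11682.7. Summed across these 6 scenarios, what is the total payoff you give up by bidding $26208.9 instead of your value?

The deviation costs you only when the competing bid falls strictly between $1070.7 and $26208.9; elsewhere both bids give the same outcome.
$27518.2: outcomes coincide → loss $0.
$24664: truthful payoff $0, deviation payoff −$23593.3 → loss $23593.3.
$1041.6: outcomes coincide → loss $0.
$36134.4: outcomes coincide → loss $0.
$25893.8: truthful payoff $0, deviation payoff −$24823.1 → loss $24823.1.
$11682.7: truthful payoff $0, deviation payoff −$10612 → loss $10612.
Total loss = $23593.3 + $24823.1 + $10612 = $59028.4.
Because the price is fixed by the runner-up's bid, deviating from your value can only change a good outcome into a bad one — never the reverse.

$59028.4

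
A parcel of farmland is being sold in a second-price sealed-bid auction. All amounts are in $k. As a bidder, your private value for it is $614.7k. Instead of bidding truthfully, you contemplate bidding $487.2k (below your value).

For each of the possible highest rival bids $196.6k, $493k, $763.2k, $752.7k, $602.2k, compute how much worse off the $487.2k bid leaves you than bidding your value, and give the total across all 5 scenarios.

The deviation costs you only when the competing bid falls strictly between $487.2k and $614.7k; elsewhere both bids give the same outcome.
$196.6k: outcomes coincide → loss $0k.
$493k: truthful payoff $121.7k, deviation payoff $0k → loss $121.7k.
$763.2k: outcomes coincide → loss $0k.
$752.7k: outcomes coincide → loss $0k.
$602.2k: truthful payoff $12.5k, deviation payoff $0k → loss $12.5k.
Total loss = $121.7k + $12.5k = $134.2k.
Truthful bidding weakly dominates here: raising your bid can only win items priced above your value, and lowering it can only forfeit items priced below.

$134.2k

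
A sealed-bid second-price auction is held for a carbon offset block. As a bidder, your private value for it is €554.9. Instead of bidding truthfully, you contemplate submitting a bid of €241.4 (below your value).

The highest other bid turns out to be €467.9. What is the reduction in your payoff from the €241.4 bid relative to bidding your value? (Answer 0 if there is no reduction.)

Bidding your value €554.9: you win (since €554.9 > €467.9) and pay €467.9. Payoff €87.
Bidding €241.4: you lose. Payoff €0.
The competing bid €467.9 lies between your shaded bid and your value, so underbidding forfeits an item you could have won at a profitable price.
Loss from deviating = €87 − (€0) = €87.
In a second-price auction your bid sets only whether you win, not what you pay, so bidding your true value is weakly dominant.

€87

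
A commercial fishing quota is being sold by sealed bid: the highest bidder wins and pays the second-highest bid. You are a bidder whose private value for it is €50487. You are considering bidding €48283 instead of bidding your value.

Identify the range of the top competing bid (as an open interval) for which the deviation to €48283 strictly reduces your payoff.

(€48283, €50487)

If the competing bid is below €48283, both bids win at the same price — no difference.
If it is above €50487, both bids lose — no difference.
If it lies strictly between €48283 and €50487, bidding your value wins at a price below your value (positive payoff) while bidding €48283 loses (payoff 0).
So the deviation strictly hurts on the open interval (€48283, €50487).
In a second-price auction your bid sets only whether you win, not what you pay, so bidding your true value is weakly dominant.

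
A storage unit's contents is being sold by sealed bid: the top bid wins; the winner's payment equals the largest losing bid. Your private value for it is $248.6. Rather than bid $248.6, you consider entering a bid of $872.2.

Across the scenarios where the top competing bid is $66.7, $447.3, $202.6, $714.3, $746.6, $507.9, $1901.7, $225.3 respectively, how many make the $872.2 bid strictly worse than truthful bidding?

The deviation hurts exactly when the highest competing bid lies strictly between $248.6 and $872.2 — overbidding then wins at a price above your value.
$66.7: below both → same outcome either way.
$447.3: inside the interval → strictly worse (loss $198.7).
$202.6: below both → same outcome either way.
$714.3: inside the interval → strictly worse (loss $465.7).
$746.6: inside the interval → strictly worse (loss $498).
$507.9: inside the interval → strictly worse (loss $259.3).
$1901.7: above both → same outcome either way.
$225.3: below both → same outcome either way.
Count: 4.

4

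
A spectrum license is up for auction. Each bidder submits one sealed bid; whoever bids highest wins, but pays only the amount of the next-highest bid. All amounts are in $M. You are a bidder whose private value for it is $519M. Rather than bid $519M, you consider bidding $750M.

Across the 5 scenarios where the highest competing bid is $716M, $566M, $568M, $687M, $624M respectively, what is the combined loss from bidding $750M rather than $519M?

The deviation costs you only when the competing bid falls strictly between $519M and $750M; elsewhere both bids give the same outcome.
$716M: truthful payoff $0M, deviation payoff −$197M → loss $197M.
$566M: truthful payoff $0M, deviation payoff −$47M → loss $47M.
$568M: truthful payoff $0M, deviation payoff −$49M → loss $49M.
$687M: truthful payoff $0M, deviation payoff −$168M → loss $168M.
$624M: truthful payoff $0M, deviation payoff −$105M → loss $105M.
Total loss = $197M + $47M + $49M + $168M + $105M = $566M.

$566M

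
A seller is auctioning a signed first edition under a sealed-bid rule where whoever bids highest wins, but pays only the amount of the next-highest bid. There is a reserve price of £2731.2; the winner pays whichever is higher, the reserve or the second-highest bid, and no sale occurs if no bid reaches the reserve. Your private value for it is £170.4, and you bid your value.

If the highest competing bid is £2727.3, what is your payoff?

£0

Your bid £170.4 is below the highest competing bid £2727.3, so you lose. Payoff £0.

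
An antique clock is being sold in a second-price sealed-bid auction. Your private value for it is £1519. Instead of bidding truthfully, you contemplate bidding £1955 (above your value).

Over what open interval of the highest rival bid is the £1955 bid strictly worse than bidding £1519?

(£1519, £1955)

If the competing bid is below £1519, both bids win at the same price — no difference.
If it is above £1955, both bids lose — no difference.
If it lies strictly between £1519 and £1955, bidding your value loses (payoff 0) while bidding £1955 wins at a price above your value (payoff negative).
So the deviation strictly hurts on the open interval (£1519, £1955).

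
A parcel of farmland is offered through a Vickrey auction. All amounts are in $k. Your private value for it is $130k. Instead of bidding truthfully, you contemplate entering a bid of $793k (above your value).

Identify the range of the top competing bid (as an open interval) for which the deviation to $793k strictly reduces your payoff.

($130k, $793k)

If the competing bid is below $130k, both bids win at the same price — no difference.
If it is above $793k, both bids lose — no difference.
If it lies strictly between $130k and $793k, bidding your value loses (payoff 0) while bidding $793k wins at a price above your value (payoff negative).
So the deviation strictly hurts on the open interval ($130k, $793k).
In a second-price auction your bid sets only whether you win, not what you pay, so bidding your true value is weakly dominant.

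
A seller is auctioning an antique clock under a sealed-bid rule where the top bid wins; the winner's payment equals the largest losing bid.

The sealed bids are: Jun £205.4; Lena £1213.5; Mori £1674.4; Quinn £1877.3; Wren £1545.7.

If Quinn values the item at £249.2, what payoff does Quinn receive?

Highest bid: Quinn at £1877.3, so Quinn wins.
Second-highest bid: Mori at £1674.4 — that is the price the winner pays.
Quinn's payoff = value − price = £249.2 − £1674.4 = −£1425.2.

−£1425.2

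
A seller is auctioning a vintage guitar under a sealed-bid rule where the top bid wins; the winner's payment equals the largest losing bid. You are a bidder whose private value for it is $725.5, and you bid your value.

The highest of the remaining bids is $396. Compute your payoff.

Your bid $725.5 exceeds the highest competing bid $396, so you win.
In a second-price auction the winner pays the second-highest bid, $396.
Payoff = value − price = $725.5 − $396 = $329.5.

$329.5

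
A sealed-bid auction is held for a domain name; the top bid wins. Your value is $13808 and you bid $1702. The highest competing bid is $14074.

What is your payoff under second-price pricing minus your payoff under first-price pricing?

$0

Your bid $1702 is below $14074, so you lose under either rule.
Payoff is $0 in both cases; difference = $0.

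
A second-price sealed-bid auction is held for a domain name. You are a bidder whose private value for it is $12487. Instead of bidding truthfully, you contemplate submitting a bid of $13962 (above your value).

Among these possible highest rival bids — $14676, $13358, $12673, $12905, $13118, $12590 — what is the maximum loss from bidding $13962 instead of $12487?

$14676: same outcome either way → loss $0.
$13358: truthful gives $0, deviation gives −$871 → loss $871.
$12673: truthful gives $0, deviation gives −$186 → loss $186.
$12905: truthful gives $0, deviation gives −$418 → loss $418.
$13118: truthful gives $0, deviation gives −$631 → loss $631.
$12590: truthful gives $0, deviation gives −$103 → loss $103.
Maximum loss: $871.

$871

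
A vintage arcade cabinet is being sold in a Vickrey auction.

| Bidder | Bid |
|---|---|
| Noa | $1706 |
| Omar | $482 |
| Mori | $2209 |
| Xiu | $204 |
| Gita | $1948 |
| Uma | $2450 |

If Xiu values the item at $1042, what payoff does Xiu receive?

$0

Highest bid: Uma at $2450, so Uma wins.
Second-highest bid: Mori at $2209 — that is the price the winner pays.
Xiu did not win, so Xiu pays nothing and receives nothing: payoff $0.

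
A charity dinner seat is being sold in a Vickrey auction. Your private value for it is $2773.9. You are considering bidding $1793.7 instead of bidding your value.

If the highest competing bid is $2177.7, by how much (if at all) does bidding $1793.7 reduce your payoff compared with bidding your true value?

Bidding your value $2773.9: you win (since $2773.9 > $2177.7) and pay $2177.7. Payoff $596.2.
Bidding $1793.7: you lose. Payoff $0.
The competing bid $2177.7 lies between your shaded bid and your value, so underbidding forfeits an item you could have won at a profitable price.
Loss from deviating = $596.2 − ($0) = $596.2.

$596.2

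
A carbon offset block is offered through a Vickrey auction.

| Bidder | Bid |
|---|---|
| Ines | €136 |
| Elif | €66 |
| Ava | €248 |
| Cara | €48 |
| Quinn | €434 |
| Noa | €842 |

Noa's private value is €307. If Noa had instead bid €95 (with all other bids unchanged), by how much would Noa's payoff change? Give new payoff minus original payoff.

€127

The highest bid among the other bidders is €434; Noa's bid doesn't change that.
Original bid €842: Noa is highest, pays the top rival bid €434; payoff €307 − €434 = −€127.
Alternative bid €95: Noa is not highest (top rival bid is €434); payoff €0.
Change in payoff = €0 − (−€127) = €127.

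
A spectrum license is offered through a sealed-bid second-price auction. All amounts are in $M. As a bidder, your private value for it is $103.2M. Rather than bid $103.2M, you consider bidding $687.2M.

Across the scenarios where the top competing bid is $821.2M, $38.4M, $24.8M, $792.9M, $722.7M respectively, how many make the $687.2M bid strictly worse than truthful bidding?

0

The deviation hurts exactly when the highest competing bid lies strictly between $103.2M and $687.2M — overbidding then wins at a price above your value.
$821.2M: above both → same outcome either way.
$38.4M: below both → same outcome either way.
$24.8M: below both → same outcome either way.
$792.9M: above both → same outcome either way.
$722.7M: above both → same outcome either way.
Count: 0.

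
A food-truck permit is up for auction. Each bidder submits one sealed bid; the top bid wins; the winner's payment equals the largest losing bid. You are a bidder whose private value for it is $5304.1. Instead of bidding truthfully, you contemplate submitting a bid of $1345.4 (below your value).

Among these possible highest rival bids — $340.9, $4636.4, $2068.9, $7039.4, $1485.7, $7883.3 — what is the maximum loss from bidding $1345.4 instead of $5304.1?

$340.9: same outcome either way → loss $0.
$4636.4: truthful gives $667.7, deviation gives $0 → loss $667.7.
$2068.9: truthful gives $3235.2, deviation gives $0 → loss $3235.2.
$7039.4: same outcome either way → loss $0.
$1485.7: truthful gives $3818.4, deviation gives $0 → loss $3818.4.
$7883.3: same outcome either way → loss $0.
Maximum loss: $3818.4.

$3818.4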